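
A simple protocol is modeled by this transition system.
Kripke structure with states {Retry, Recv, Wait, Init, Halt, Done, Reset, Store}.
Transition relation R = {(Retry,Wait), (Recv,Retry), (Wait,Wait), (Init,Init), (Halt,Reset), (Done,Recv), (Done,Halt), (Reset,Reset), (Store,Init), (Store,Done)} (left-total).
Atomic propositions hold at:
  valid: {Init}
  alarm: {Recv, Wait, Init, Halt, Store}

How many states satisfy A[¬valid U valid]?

Sat(¬valid) = {Retry, Recv, Wait, Halt, Done, Reset, Store}
A[¬valid U valid]: least fixpoint, start Z0 = Sat(valid) = {Init}, add states in Sat(¬valid) with every successor in Z. Already a fixed point.
Sat(A[¬valid U valid]) = {Init}
|Sat(A[¬valid U valid])| = |{Init}| = 1.

1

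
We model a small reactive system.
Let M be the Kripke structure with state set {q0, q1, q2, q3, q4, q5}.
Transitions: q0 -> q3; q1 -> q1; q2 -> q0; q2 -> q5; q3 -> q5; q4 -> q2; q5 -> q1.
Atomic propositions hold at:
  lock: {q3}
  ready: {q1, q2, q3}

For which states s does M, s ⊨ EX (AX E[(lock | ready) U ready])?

Sat(lock | ready) = {q1, q2, q3}
E[(lock | ready) U ready]: least fixpoint, start Z0 = Sat(ready) = {q1, q2, q3}, add states in Sat(lock | ready) with some successor in Z. Already a fixed point.
Sat(E[(lock | ready) U ready]) = {q1, q2, q3}
Sat(AX E[(lock | ready) U ready]) = {s : every successor in {q1, q2, q3}} = {q0, q1, q4, q5}
Sat(EX (AX E[(lock | ready) U ready])) = {s : some successor in {q0, q1, q4, q5}} = {q1, q2, q3, q5}

{q1, q2, q3, q5}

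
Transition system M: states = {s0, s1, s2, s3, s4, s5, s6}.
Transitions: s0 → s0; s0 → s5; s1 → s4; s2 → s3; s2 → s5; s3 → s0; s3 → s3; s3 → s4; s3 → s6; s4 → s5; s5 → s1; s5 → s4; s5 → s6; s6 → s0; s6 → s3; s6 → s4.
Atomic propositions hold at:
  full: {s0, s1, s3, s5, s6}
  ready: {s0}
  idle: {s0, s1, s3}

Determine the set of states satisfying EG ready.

{s0}

EG ready: greatest fixpoint, start Z0 = {s0}, keep only states in Sat with some successor in Z. Already a fixed point.
Sat(EG ready) = {s0}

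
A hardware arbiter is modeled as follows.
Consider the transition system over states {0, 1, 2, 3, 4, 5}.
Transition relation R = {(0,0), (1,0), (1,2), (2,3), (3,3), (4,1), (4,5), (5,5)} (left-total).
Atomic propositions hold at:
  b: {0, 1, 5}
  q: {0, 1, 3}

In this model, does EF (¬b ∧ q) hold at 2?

Sat(¬b) = {2, 3, 4}
Sat(¬b ∧ q) = {3}
EF (¬b ∧ q): least fixpoint, start Z0 = {3}, add states with some successor in Z. Z1 = {2, 3}; Z2 = {1, 2, 3}; Z3 = {1, 2, 3, 4}; fixed.
Sat(EF (¬b ∧ q)) = {1, 2, 3, 4}
2 ∈ Sat(EF (¬b ∧ q)) = {1, 2, 3, 4}, so the formula holds at 2.

Yes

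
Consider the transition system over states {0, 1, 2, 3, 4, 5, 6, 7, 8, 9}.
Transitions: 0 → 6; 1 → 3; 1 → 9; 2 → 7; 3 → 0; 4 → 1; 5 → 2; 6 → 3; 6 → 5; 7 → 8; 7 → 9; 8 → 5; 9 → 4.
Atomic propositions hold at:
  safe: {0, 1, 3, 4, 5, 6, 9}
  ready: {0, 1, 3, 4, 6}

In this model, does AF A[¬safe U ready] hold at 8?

No

Sat(¬safe) = {2, 7, 8}
A[¬safe U ready]: least fixpoint, start Z0 = Sat(ready) = {0, 1, 3, 4, 6}, add states in Sat(¬safe) with every successor in Z. Already a fixed point.
Sat(A[¬safe U ready]) = {0, 1, 3, 4, 6}
AF A[¬safe U ready]: least fixpoint, start Z0 = {0, 1, 3, 4, 6}, add states with every successor in Z. Z1 = {0, 1, 3, 4, 6, 9}; fixed.
Sat(AF A[¬safe U ready]) = {0, 1, 3, 4, 6, 9}
8 ∉ Sat(AF A[¬safe U ready]) = {0, 1, 3, 4, 6, 9}, so the formula does not hold at 8.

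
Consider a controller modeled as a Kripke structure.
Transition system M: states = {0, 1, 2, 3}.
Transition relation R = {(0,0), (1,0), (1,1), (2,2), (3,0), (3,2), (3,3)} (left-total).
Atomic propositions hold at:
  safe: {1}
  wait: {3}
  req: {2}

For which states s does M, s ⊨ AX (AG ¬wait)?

Sat(¬wait) = {0, 1, 2}
AG ¬wait: greatest fixpoint, start Z0 = {0, 1, 2}, keep only states in Sat with every successor in Z. Already a fixed point.
Sat(AG ¬wait) = {0, 1, 2}
Sat(AX (AG ¬wait)) = {s : every successor in {0, 1, 2}} = {0, 1, 2}

{0, 1, 2}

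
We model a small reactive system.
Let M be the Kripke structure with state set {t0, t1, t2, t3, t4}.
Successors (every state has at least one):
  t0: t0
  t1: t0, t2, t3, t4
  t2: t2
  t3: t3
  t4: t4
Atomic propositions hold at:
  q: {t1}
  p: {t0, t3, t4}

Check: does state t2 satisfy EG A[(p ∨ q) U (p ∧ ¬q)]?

No

Sat(p ∨ q) = {t0, t1, t3, t4}
Sat(¬q) = {t0, t2, t3, t4}
Sat(p ∧ ¬q) = {t0, t3, t4}
A[(p ∨ q) U (p ∧ ¬q)]: least fixpoint, start Z0 = Sat((p ∧ ¬q)) = {t0, t3, t4}, add states in Sat(p ∨ q) with every successor in Z. Already a fixed point.
Sat(A[(p ∨ q) U (p ∧ ¬q)]) = {t0, t3, t4}
EG A[(p ∨ q) U (p ∧ ¬q)]: greatest fixpoint, start Z0 = {t0, t3, t4}, keep only states in Sat with some successor in Z. Already a fixed point.
Sat(EG A[(p ∨ q) U (p ∧ ¬q)]) = {t0, t3, t4}
t2 ∉ Sat(EG A[(p ∨ q) U (p ∧ ¬q)]) = {t0, t3, t4}, so the formula does not hold at t2.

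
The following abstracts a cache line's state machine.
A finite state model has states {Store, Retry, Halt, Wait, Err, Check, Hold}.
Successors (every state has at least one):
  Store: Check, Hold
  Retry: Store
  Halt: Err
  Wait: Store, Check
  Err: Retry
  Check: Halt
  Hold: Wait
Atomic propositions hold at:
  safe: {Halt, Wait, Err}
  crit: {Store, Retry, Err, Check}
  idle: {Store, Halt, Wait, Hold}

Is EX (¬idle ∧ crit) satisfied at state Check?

No

Sat(¬idle) = {Retry, Err, Check}
Sat(¬idle ∧ crit) = {Retry, Err, Check}
Sat(EX (¬idle ∧ crit)) = {s : some successor in {Retry, Err, Check}} = {Store, Halt, Wait, Err}
Check ∉ Sat(EX (¬idle ∧ crit)) = {Store, Halt, Wait, Err}, so the formula does not hold at Check.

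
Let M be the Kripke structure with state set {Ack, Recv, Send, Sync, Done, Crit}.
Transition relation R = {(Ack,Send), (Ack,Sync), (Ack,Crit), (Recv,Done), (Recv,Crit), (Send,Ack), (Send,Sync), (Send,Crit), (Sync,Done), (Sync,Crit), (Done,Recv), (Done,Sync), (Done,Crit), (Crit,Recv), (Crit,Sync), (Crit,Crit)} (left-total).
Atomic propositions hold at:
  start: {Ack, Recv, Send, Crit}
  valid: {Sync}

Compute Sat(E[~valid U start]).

Sat(~valid) = {Ack, Recv, Send, Done, Crit}
E[~valid U start]: least fixpoint, start Z0 = Sat(start) = {Ack, Recv, Send, Crit}, add states in Sat(~valid) with some successor in Z. Z1 = {Ack, Recv, Send, Done, Crit}; fixed.
Sat(E[~valid U start]) = {Ack, Recv, Send, Done, Crit}

{Ack, Recv, Send, Done, Crit}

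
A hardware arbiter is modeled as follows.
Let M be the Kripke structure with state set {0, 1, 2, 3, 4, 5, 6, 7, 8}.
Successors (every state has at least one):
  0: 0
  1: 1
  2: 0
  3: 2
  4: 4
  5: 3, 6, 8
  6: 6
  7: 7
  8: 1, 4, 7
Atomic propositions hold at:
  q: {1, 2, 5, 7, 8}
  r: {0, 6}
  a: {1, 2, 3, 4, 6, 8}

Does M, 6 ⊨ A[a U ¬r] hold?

Sat(¬r) = {1, 2, 3, 4, 5, 7, 8}
A[a U ¬r]: least fixpoint, start Z0 = Sat(¬r) = {1, 2, 3, 4, 5, 7, 8}, add states in Sat(a) with every successor in Z. Already a fixed point.
Sat(A[a U ¬r]) = {1, 2, 3, 4, 5, 7, 8}
6 ∉ Sat(A[a U ¬r]) = {1, 2, 3, 4, 5, 7, 8}, so the formula does not hold at 6.

No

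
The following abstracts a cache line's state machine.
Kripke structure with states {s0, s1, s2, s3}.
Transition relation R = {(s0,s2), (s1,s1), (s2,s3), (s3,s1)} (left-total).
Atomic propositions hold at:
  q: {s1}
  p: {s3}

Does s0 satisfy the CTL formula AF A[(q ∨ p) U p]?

Yes

Sat(q ∨ p) = {s1, s3}
A[(q ∨ p) U p]: least fixpoint, start Z0 = Sat(p) = {s3}, add states in Sat(q ∨ p) with every successor in Z. Already a fixed point.
Sat(A[(q ∨ p) U p]) = {s3}
AF A[(q ∨ p) U p]: least fixpoint, start Z0 = {s3}, add states with every successor in Z. Z1 = {s2, s3}; Z2 = {s0, s2, s3}; fixed.
Sat(AF A[(q ∨ p) U p]) = {s0, s2, s3}
s0 ∈ Sat(AF A[(q ∨ p) U p]) = {s0, s2, s3}, so the formula holds at s0.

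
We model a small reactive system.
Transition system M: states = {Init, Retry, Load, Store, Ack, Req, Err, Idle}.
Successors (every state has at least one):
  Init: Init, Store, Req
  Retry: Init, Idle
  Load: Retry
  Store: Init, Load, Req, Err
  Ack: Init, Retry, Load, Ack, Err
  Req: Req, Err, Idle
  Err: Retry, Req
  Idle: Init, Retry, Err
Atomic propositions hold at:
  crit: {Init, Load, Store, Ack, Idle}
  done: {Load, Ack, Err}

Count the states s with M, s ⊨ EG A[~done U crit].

6

Sat(~done) = {Init, Retry, Store, Req, Idle}
A[~done U crit]: least fixpoint, start Z0 = Sat(crit) = {Init, Load, Store, Ack, Idle}, add states in Sat(~done) with every successor in Z. Z1 = {Init, Retry, Load, Store, Ack, Idle}; fixed.
Sat(A[~done U crit]) = {Init, Retry, Load, Store, Ack, Idle}
EG A[~done U crit]: greatest fixpoint, start Z0 = {Init, Retry, Load, Store, Ack, Idle}, keep only states in Sat with some successor in Z. Already a fixed point.
Sat(EG A[~done U crit]) = {Init, Retry, Load, Store, Ack, Idle}
|Sat(EG A[~done U crit])| = |{Init, Retry, Load, Store, Ack, Idle}| = 6.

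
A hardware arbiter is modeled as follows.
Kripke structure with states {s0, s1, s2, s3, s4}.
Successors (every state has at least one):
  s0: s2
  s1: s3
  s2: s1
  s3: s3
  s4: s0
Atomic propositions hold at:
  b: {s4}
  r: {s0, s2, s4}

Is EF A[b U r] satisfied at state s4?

A[b U r]: least fixpoint, start Z0 = Sat(r) = {s0, s2, s4}, add states in Sat(b) with every successor in Z. Already a fixed point.
Sat(A[b U r]) = {s0, s2, s4}
EF A[b U r]: least fixpoint, start Z0 = {s0, s2, s4}, add states with some successor in Z. Already a fixed point.
Sat(EF A[b U r]) = {s0, s2, s4}
s4 ∈ Sat(EF A[b U r]) = {s0, s2, s4}, so the formula holds at s4.

Yes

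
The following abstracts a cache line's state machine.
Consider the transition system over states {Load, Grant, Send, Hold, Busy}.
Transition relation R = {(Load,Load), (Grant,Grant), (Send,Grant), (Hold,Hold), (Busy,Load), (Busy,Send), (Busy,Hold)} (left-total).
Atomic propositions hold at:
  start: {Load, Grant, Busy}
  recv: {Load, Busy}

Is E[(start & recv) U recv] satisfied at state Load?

Yes

Sat(start & recv) = {Load, Busy}
E[(start & recv) U recv]: least fixpoint, start Z0 = Sat(recv) = {Load, Busy}, add states in Sat(start & recv) with some successor in Z. Already a fixed point.
Sat(E[(start & recv) U recv]) = {Load, Busy}
Load ∈ Sat(E[(start & recv) U recv]) = {Load, Busy}, so the formula holds at Load.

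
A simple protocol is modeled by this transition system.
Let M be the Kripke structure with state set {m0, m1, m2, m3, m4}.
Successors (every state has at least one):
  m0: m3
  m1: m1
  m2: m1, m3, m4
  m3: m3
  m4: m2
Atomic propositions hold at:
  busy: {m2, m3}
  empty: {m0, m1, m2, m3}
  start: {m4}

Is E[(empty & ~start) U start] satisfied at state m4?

Sat(~start) = {m0, m1, m2, m3}
Sat(empty & ~start) = {m0, m1, m2, m3}
E[(empty & ~start) U start]: least fixpoint, start Z0 = Sat(start) = {m4}, add states in Sat(empty & ~start) with some successor in Z. Z1 = {m2, m4}; fixed.
Sat(E[(empty & ~start) U start]) = {m2, m4}
m4 ∈ Sat(E[(empty & ~start) U start]) = {m2, m4}, so the formula holds at m4.

Yes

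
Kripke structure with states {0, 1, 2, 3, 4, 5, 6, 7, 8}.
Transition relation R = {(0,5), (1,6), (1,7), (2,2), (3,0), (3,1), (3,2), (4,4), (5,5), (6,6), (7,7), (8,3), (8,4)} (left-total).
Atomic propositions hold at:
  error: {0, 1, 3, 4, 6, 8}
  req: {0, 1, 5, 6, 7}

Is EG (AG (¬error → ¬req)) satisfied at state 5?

Sat(¬error) = {2, 5, 7}
Sat(¬req) = {2, 3, 4, 8}
Sat(¬error → ¬req) = {0, 1, 2, 3, 4, 6, 8}
AG (¬error → ¬req): greatest fixpoint, start Z0 = {0, 1, 2, 3, 4, 6, 8}, keep only states in Sat with every successor in Z. Z1 = {2, 3, 4, 6, 8}; Z2 = {2, 4, 6, 8}; Z3 = {2, 4, 6}; fixed.
Sat(AG (¬error → ¬req)) = {2, 4, 6}
EG (AG (¬error → ¬req)): greatest fixpoint, start Z0 = {2, 4, 6}, keep only states in Sat with some successor in Z. Already a fixed point.
Sat(EG (AG (¬error → ¬req))) = {2, 4, 6}
5 ∉ Sat(EG (AG (¬error → ¬req))) = {2, 4, 6}, so the formula does not hold at 5.

No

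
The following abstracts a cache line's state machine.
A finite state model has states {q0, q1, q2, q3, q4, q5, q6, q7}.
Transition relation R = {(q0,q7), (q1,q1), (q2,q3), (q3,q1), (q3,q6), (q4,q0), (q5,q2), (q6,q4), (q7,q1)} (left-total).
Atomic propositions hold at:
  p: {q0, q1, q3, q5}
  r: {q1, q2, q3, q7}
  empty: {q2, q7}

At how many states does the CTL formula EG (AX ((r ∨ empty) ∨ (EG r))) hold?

3

Sat(r ∨ empty) = {q1, q2, q3, q7}
EG r: greatest fixpoint, start Z0 = {q1, q2, q3, q7}, keep only states in Sat with some successor in Z. Already a fixed point.
Sat(EG r) = {q1, q2, q3, q7}
Sat((r ∨ empty) ∨ (EG r)) = {q1, q2, q3, q7}
Sat(AX ((r ∨ empty) ∨ (EG r))) = {s : every successor in {q1, q2, q3, q7}} = {q0, q1, q2, q5, q7}
EG (AX ((r ∨ empty) ∨ (EG r))): greatest fixpoint, start Z0 = {q0, q1, q2, q5, q7}, keep only states in Sat with some successor in Z. Z1 = {q0, q1, q5, q7}; Z2 = {q0, q1, q7}; fixed.
Sat(EG (AX ((r ∨ empty) ∨ (EG r)))) = {q0, q1, q7}
|Sat(EG (AX ((r ∨ empty) ∨ (EG r))))| = |{q0, q1, q7}| = 3.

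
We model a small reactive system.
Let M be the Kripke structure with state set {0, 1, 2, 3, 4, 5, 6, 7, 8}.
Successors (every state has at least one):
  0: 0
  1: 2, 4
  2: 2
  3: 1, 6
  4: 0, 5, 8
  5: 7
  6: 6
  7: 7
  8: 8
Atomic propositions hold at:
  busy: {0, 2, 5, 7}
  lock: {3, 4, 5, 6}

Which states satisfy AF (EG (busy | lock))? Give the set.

Sat(busy | lock) = {0, 2, 3, 4, 5, 6, 7}
EG (busy | lock): greatest fixpoint, start Z0 = {0, 2, 3, 4, 5, 6, 7}, keep only states in Sat with some successor in Z. Already a fixed point.
Sat(EG (busy | lock)) = {0, 2, 3, 4, 5, 6, 7}
AF (EG (busy | lock)): least fixpoint, start Z0 = {0, 2, 3, 4, 5, 6, 7}, add states with every successor in Z. Z1 = {0, 1, 2, 3, 4, 5, 6, 7}; fixed.
Sat(AF (EG (busy | lock))) = {0, 1, 2, 3, 4, 5, 6, 7}

{0, 1, 2, 3, 4, 5, 6, 7}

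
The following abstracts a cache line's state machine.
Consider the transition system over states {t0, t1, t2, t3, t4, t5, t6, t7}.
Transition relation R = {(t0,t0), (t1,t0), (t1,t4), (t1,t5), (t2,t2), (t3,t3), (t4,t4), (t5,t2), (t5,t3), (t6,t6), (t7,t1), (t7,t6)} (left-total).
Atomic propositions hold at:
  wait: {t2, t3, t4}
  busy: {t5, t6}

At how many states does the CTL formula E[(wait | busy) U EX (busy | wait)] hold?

Sat(wait | busy) = {t2, t3, t4, t5, t6}
Sat(busy | wait) = {t2, t3, t4, t5, t6}
Sat(EX (busy | wait)) = {s : some successor in {t2, t3, t4, t5, t6}} = {t1, t2, t3, t4, t5, t6, t7}
E[(wait | busy) U EX (busy | wait)]: least fixpoint, start Z0 = Sat(EX (busy | wait)) = {t1, t2, t3, t4, t5, t6, t7}, add states in Sat(wait | busy) with some successor in Z. Already a fixed point.
Sat(E[(wait | busy) U EX (busy | wait)]) = {t1, t2, t3, t4, t5, t6, t7}
|Sat(E[(wait | busy) U EX (busy | wait)])| = |{t1, t2, t3, t4, t5, t6, t7}| = 7.

7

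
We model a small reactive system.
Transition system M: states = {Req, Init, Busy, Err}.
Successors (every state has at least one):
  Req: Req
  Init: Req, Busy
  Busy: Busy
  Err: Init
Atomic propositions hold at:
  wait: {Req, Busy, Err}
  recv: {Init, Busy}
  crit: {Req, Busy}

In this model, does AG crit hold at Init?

No

AG crit: greatest fixpoint, start Z0 = {Req, Busy}, keep only states in Sat with every successor in Z. Already a fixed point.
Sat(AG crit) = {Req, Busy}
Init ∉ Sat(AG crit) = {Req, Busy}, so the formula does not hold at Init.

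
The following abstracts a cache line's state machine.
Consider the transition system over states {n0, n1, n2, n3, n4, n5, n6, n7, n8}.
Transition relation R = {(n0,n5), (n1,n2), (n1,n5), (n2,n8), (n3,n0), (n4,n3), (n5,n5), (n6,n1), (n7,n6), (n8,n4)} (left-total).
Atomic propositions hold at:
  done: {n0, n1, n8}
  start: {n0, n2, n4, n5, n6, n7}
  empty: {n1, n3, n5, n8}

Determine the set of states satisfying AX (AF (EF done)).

EF done: least fixpoint, start Z0 = {n0, n1, n8}, add states with some successor in Z. Z1 = {n0, n1, n2, n3, n6, n8}; Z2 = {n0, n1, n2, n3, n4, n6, n7, n8}; fixed.
Sat(EF done) = {n0, n1, n2, n3, n4, n6, n7, n8}
AF (EF done): least fixpoint, start Z0 = {n0, n1, n2, n3, n4, n6, n7, n8}, add states with every successor in Z. Already a fixed point.
Sat(AF (EF done)) = {n0, n1, n2, n3, n4, n6, n7, n8}
Sat(AX (AF (EF done))) = {s : every successor in {n0, n1, n2, n3, n4, n6, n7, n8}} = {n2, n3, n4, n6, n7, n8}

{n2, n3, n4, n6, n7, n8}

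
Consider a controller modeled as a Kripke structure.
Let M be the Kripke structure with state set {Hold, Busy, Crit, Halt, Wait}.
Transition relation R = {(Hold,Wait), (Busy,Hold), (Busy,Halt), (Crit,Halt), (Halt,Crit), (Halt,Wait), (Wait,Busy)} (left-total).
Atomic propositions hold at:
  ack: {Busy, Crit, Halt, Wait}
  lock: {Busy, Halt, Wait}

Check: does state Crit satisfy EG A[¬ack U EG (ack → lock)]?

Sat(¬ack) = {Hold}
Sat(ack → lock) = {Hold, Busy, Halt, Wait}
EG (ack → lock): greatest fixpoint, start Z0 = {Hold, Busy, Halt, Wait}, keep only states in Sat with some successor in Z. Already a fixed point.
Sat(EG (ack → lock)) = {Hold, Busy, Halt, Wait}
A[¬ack U EG (ack → lock)]: least fixpoint, start Z0 = Sat(EG (ack → lock)) = {Hold, Busy, Halt, Wait}, add states in Sat(¬ack) with every successor in Z. Already a fixed point.
Sat(A[¬ack U EG (ack → lock)]) = {Hold, Busy, Halt, Wait}
EG A[¬ack U EG (ack → lock)]: greatest fixpoint, start Z0 = {Hold, Busy, Halt, Wait}, keep only states in Sat with some successor in Z. Already a fixed point.
Sat(EG A[¬ack U EG (ack → lock)]) = {Hold, Busy, Halt, Wait}
Crit ∉ Sat(EG A[¬ack U EG (ack → lock)]) = {Hold, Busy, Halt, Wait}, so the formula does not hold at Crit.

No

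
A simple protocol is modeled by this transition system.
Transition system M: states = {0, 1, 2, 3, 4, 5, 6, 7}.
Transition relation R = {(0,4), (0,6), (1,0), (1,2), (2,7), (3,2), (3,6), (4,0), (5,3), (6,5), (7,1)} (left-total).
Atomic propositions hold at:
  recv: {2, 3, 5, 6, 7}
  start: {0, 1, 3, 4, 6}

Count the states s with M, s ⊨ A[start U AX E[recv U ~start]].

4

Sat(~start) = {2, 5, 7}
E[recv U ~start]: least fixpoint, start Z0 = Sat(~start) = {2, 5, 7}, add states in Sat(recv) with some successor in Z. Z1 = {2, 3, 5, 6, 7}; fixed.
Sat(E[recv U ~start]) = {2, 3, 5, 6, 7}
Sat(AX E[recv U ~start]) = {s : every successor in {2, 3, 5, 6, 7}} = {2, 3, 5, 6}
A[start U AX E[recv U ~start]]: least fixpoint, start Z0 = Sat(AX E[recv U ~start]) = {2, 3, 5, 6}, add states in Sat(start) with every successor in Z. Already a fixed point.
Sat(A[start U AX E[recv U ~start]]) = {2, 3, 5, 6}
|Sat(A[start U AX E[recv U ~start]])| = |{2, 3, 5, 6}| = 4.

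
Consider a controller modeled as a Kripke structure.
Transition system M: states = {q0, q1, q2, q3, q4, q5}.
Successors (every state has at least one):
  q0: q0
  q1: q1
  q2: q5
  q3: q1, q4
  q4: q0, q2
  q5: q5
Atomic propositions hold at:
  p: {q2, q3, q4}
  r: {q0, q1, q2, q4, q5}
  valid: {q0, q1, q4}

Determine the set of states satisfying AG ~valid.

Sat(~valid) = {q2, q3, q5}
AG ~valid: greatest fixpoint, start Z0 = {q2, q3, q5}, keep only states in Sat with every successor in Z. Z1 = {q2, q5}; fixed.
Sat(AG ~valid) = {q2, q5}

{q2, q5}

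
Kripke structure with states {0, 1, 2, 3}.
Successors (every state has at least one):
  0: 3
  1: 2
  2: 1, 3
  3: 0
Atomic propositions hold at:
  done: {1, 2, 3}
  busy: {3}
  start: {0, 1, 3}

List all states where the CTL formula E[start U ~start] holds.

{1, 2}

Sat(~start) = {2}
E[start U ~start]: least fixpoint, start Z0 = Sat(~start) = {2}, add states in Sat(start) with some successor in Z. Z1 = {1, 2}; fixed.
Sat(E[start U ~start]) = {1, 2}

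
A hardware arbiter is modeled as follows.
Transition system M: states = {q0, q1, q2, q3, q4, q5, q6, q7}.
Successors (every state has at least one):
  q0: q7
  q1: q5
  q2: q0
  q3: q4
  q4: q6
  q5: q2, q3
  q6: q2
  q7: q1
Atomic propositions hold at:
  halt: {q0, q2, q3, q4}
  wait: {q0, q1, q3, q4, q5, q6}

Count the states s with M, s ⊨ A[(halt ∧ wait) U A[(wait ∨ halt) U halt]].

Sat(halt ∧ wait) = {q0, q3, q4}
Sat(wait ∨ halt) = {q0, q1, q2, q3, q4, q5, q6}
A[(wait ∨ halt) U halt]: least fixpoint, start Z0 = Sat(halt) = {q0, q2, q3, q4}, add states in Sat(wait ∨ halt) with every successor in Z. Z1 = {q0, q2, q3, q4, q5, q6}; Z2 = {q0, q1, q2, q3, q4, q5, q6}; fixed.
Sat(A[(wait ∨ halt) U halt]) = {q0, q1, q2, q3, q4, q5, q6}
A[(halt ∧ wait) U A[(wait ∨ halt) U halt]]: least fixpoint, start Z0 = Sat(A[(wait ∨ halt) U halt]) = {q0, q1, q2, q3, q4, q5, q6}, add states in Sat(halt ∧ wait) with every successor in Z. Already a fixed point.
Sat(A[(halt ∧ wait) U A[(wait ∨ halt) U halt]]) = {q0, q1, q2, q3, q4, q5, q6}
|Sat(A[(halt ∧ wait) U A[(wait ∨ halt) U halt]])| = |{q0, q1, q2, q3, q4, q5, q6}| = 7.

7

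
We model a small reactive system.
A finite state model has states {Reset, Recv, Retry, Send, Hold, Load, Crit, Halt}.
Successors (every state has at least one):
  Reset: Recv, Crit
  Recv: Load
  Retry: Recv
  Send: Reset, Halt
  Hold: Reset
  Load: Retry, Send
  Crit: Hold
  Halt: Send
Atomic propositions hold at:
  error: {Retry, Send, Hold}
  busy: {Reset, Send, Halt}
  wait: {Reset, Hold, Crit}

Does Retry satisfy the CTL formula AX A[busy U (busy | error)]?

No

Sat(busy | error) = {Reset, Retry, Send, Hold, Halt}
A[busy U (busy | error)]: least fixpoint, start Z0 = Sat((busy | error)) = {Reset, Retry, Send, Hold, Halt}, add states in Sat(busy) with every successor in Z. Already a fixed point.
Sat(A[busy U (busy | error)]) = {Reset, Retry, Send, Hold, Halt}
Sat(AX A[busy U (busy | error)]) = {s : every successor in {Reset, Retry, Send, Hold, Halt}} = {Send, Hold, Load, Crit, Halt}
Retry ∉ Sat(AX A[busy U (busy | error)]) = {Send, Hold, Load, Crit, Halt}, so the formula does not hold at Retry.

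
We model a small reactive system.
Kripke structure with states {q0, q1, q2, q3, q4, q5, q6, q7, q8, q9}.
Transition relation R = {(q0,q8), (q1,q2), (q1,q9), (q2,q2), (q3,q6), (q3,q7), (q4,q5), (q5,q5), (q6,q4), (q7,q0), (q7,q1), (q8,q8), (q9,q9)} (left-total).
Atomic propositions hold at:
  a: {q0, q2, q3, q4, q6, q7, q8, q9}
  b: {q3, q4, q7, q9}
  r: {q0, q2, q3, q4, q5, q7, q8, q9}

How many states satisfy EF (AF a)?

9

AF a: least fixpoint, start Z0 = {q0, q2, q3, q4, q6, q7, q8, q9}, add states with every successor in Z. Z1 = {q0, q1, q2, q3, q4, q6, q7, q8, q9}; fixed.
Sat(AF a) = {q0, q1, q2, q3, q4, q6, q7, q8, q9}
EF (AF a): least fixpoint, start Z0 = {q0, q1, q2, q3, q4, q6, q7, q8, q9}, add states with some successor in Z. Already a fixed point.
Sat(EF (AF a)) = {q0, q1, q2, q3, q4, q6, q7, q8, q9}
|Sat(EF (AF a))| = |{q0, q1, q2, q3, q4, q6, q7, q8, q9}| = 9.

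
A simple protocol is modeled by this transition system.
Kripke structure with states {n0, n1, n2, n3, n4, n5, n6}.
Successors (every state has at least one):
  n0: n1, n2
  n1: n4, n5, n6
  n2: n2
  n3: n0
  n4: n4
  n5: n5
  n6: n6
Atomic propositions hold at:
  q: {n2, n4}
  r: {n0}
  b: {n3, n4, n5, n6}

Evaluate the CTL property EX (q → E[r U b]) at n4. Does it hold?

E[r U b]: least fixpoint, start Z0 = Sat(b) = {n3, n4, n5, n6}, add states in Sat(r) with some successor in Z. Already a fixed point.
Sat(E[r U b]) = {n3, n4, n5, n6}
Sat(q → E[r U b]) = {n0, n1, n3, n4, n5, n6}
Sat(EX (q → E[r U b])) = {s : some successor in {n0, n1, n3, n4, n5, n6}} = {n0, n1, n3, n4, n5, n6}
n4 ∈ Sat(EX (q → E[r U b])) = {n0, n1, n3, n4, n5, n6}, so the formula holds at n4.

Yes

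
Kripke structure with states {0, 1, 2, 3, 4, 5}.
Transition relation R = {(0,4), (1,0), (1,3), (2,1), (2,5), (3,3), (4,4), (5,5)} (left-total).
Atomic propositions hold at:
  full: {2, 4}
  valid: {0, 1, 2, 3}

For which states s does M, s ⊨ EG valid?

EG valid: greatest fixpoint, start Z0 = {0, 1, 2, 3}, keep only states in Sat with some successor in Z. Z1 = {1, 2, 3}; fixed.
Sat(EG valid) = {1, 2, 3}

{1, 2, 3}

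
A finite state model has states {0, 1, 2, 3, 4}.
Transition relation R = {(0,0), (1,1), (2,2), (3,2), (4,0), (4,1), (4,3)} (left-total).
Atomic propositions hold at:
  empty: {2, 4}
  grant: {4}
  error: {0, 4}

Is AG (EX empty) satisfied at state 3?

Yes

Sat(EX empty) = {s : some successor in {2, 4}} = {2, 3}
AG (EX empty): greatest fixpoint, start Z0 = {2, 3}, keep only states in Sat with every successor in Z. Already a fixed point.
Sat(AG (EX empty)) = {2, 3}
3 ∈ Sat(AG (EX empty)) = {2, 3}, so the formula holds at 3.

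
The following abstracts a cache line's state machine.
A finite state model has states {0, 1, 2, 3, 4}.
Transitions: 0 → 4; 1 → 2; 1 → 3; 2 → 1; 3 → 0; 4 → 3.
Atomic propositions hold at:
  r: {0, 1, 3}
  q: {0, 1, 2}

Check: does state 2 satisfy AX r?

Sat(AX r) = {s : every successor in {0, 1, 3}} = {2, 3, 4}
2 ∈ Sat(AX r) = {2, 3, 4}, so the formula holds at 2.

Yes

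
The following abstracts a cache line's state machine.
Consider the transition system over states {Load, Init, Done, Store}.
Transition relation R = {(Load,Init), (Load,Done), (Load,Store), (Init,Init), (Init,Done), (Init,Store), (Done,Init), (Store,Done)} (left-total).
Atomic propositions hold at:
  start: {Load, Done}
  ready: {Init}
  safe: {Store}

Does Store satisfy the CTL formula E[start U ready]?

E[start U ready]: least fixpoint, start Z0 = Sat(ready) = {Init}, add states in Sat(start) with some successor in Z. Z1 = {Load, Init, Done}; fixed.
Sat(E[start U ready]) = {Load, Init, Done}
Store ∉ Sat(E[start U ready]) = {Load, Init, Done}, so the formula does not hold at Store.

No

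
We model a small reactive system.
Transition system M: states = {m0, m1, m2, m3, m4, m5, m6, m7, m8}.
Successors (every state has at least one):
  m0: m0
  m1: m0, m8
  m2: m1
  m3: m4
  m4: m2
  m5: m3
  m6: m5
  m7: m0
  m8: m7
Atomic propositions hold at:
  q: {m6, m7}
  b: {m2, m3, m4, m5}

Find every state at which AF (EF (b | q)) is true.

{m1, m2, m3, m4, m5, m6, m7, m8}

Sat(b | q) = {m2, m3, m4, m5, m6, m7}
EF (b | q): least fixpoint, start Z0 = {m2, m3, m4, m5, m6, m7}, add states with some successor in Z. Z1 = {m2, m3, m4, m5, m6, m7, m8}; Z2 = {m1, m2, m3, m4, m5, m6, m7, m8}; fixed.
Sat(EF (b | q)) = {m1, m2, m3, m4, m5, m6, m7, m8}
AF (EF (b | q)): least fixpoint, start Z0 = {m1, m2, m3, m4, m5, m6, m7, m8}, add states with every successor in Z. Already a fixed point.
Sat(AF (EF (b | q))) = {m1, m2, m3, m4, m5, m6, m7, m8}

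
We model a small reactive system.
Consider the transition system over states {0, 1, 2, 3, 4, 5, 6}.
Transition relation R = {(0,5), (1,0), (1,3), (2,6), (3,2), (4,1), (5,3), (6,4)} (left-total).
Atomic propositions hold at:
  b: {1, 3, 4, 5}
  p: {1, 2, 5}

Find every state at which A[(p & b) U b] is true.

Sat(p & b) = {1, 5}
A[(p & b) U b]: least fixpoint, start Z0 = Sat(b) = {1, 3, 4, 5}, add states in Sat(p & b) with every successor in Z. Already a fixed point.
Sat(A[(p & b) U b]) = {1, 3, 4, 5}

{1, 3, 4, 5}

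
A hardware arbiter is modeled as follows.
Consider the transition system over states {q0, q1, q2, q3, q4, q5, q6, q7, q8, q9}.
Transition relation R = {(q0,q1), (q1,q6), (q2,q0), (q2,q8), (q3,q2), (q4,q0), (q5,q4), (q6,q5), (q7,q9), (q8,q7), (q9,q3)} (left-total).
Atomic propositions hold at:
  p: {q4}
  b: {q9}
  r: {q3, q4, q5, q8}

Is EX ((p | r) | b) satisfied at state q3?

Sat(p | r) = {q3, q4, q5, q8}
Sat((p | r) | b) = {q3, q4, q5, q8, q9}
Sat(EX ((p | r) | b)) = {s : some successor in {q3, q4, q5, q8, q9}} = {q2, q5, q6, q7, q9}
q3 ∉ Sat(EX ((p | r) | b)) = {q2, q5, q6, q7, q9}, so the formula does not hold at q3.

No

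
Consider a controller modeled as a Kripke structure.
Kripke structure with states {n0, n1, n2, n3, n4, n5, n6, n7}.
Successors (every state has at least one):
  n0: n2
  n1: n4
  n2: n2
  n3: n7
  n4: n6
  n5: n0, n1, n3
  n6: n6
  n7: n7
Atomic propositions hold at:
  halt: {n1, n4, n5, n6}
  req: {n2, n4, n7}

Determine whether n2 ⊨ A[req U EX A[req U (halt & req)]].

No

Sat(halt & req) = {n4}
A[req U (halt & req)]: least fixpoint, start Z0 = Sat((halt & req)) = {n4}, add states in Sat(req) with every successor in Z. Already a fixed point.
Sat(A[req U (halt & req)]) = {n4}
Sat(EX A[req U (halt & req)]) = {s : some successor in {n4}} = {n1}
A[req U EX A[req U (halt & req)]]: least fixpoint, start Z0 = Sat(EX A[req U (halt & req)]) = {n1}, add states in Sat(req) with every successor in Z. Already a fixed point.
Sat(A[req U EX A[req U (halt & req)]]) = {n1}
n2 ∉ Sat(A[req U EX A[req U (halt & req)]]) = {n1}, so the formula does not hold at n2.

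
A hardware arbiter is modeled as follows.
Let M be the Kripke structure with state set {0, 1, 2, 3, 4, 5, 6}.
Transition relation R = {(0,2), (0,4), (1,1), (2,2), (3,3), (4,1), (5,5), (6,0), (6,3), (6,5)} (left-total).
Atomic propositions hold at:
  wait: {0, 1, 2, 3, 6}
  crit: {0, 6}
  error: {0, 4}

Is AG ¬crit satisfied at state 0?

Sat(¬crit) = {1, 2, 3, 4, 5}
AG ¬crit: greatest fixpoint, start Z0 = {1, 2, 3, 4, 5}, keep only states in Sat with every successor in Z. Already a fixed point.
Sat(AG ¬crit) = {1, 2, 3, 4, 5}
0 ∉ Sat(AG ¬crit) = {1, 2, 3, 4, 5}, so the formula does not hold at 0.

No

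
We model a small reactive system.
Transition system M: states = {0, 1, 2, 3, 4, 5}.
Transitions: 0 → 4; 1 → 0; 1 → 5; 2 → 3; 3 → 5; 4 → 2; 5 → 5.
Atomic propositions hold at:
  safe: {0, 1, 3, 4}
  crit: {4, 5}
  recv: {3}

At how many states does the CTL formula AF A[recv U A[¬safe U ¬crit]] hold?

Sat(¬safe) = {2, 5}
Sat(¬crit) = {0, 1, 2, 3}
A[¬safe U ¬crit]: least fixpoint, start Z0 = Sat(¬crit) = {0, 1, 2, 3}, add states in Sat(¬safe) with every successor in Z. Already a fixed point.
Sat(A[¬safe U ¬crit]) = {0, 1, 2, 3}
A[recv U A[¬safe U ¬crit]]: least fixpoint, start Z0 = Sat(A[¬safe U ¬crit]) = {0, 1, 2, 3}, add states in Sat(recv) with every successor in Z. Already a fixed point.
Sat(A[recv U A[¬safe U ¬crit]]) = {0, 1, 2, 3}
AF A[recv U A[¬safe U ¬crit]]: least fixpoint, start Z0 = {0, 1, 2, 3}, add states with every successor in Z. Z1 = {0, 1, 2, 3, 4}; fixed.
Sat(AF A[recv U A[¬safe U ¬crit]]) = {0, 1, 2, 3, 4}
|Sat(AF A[recv U A[¬safe U ¬crit]])| = |{0, 1, 2, 3, 4}| = 5.

5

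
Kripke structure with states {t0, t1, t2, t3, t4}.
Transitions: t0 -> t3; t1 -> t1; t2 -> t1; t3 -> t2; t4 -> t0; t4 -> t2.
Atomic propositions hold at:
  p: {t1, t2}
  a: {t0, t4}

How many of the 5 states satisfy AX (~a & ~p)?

Sat(~a) = {t1, t2, t3}
Sat(~p) = {t0, t3, t4}
Sat(~a & ~p) = {t3}
Sat(AX (~a & ~p)) = {s : every successor in {t3}} = {t0}
|Sat(AX (~a & ~p))| = |{t0}| = 1.

1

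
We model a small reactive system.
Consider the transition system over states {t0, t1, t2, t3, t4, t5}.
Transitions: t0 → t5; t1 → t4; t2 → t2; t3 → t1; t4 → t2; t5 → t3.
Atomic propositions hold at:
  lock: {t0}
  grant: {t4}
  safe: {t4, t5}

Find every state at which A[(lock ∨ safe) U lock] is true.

Sat(lock ∨ safe) = {t0, t4, t5}
A[(lock ∨ safe) U lock]: least fixpoint, start Z0 = Sat(lock) = {t0}, add states in Sat(lock ∨ safe) with every successor in Z. Already a fixed point.
Sat(A[(lock ∨ safe) U lock]) = {t0}

{t0}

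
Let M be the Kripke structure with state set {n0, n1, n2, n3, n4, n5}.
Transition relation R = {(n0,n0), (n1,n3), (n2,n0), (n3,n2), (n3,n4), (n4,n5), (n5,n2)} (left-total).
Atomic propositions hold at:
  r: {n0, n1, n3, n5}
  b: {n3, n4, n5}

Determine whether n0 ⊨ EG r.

Yes

EG r: greatest fixpoint, start Z0 = {n0, n1, n3, n5}, keep only states in Sat with some successor in Z. Z1 = {n0, n1}; Z2 = {n0}; fixed.
Sat(EG r) = {n0}
n0 ∈ Sat(EG r) = {n0}, so the formula holds at n0.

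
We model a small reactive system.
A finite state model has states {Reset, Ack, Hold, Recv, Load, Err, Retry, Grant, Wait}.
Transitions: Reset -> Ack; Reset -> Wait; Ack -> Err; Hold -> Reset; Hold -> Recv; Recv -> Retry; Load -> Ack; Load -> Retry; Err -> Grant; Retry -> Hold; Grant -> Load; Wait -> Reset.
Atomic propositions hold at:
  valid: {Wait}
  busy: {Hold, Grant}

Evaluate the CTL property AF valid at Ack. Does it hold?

AF valid: least fixpoint, start Z0 = {Wait}, add states with every successor in Z. Already a fixed point.
Sat(AF valid) = {Wait}
Ack ∉ Sat(AF valid) = {Wait}, so the formula does not hold at Ack.

No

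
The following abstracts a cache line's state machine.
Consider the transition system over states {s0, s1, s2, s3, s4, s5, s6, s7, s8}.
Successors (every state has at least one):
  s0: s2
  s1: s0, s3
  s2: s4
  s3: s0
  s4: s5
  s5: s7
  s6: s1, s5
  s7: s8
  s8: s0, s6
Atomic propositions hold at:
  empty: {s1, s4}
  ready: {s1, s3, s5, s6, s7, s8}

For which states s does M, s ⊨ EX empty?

Sat(EX empty) = {s : some successor in {s1, s4}} = {s2, s6}

{s2, s6}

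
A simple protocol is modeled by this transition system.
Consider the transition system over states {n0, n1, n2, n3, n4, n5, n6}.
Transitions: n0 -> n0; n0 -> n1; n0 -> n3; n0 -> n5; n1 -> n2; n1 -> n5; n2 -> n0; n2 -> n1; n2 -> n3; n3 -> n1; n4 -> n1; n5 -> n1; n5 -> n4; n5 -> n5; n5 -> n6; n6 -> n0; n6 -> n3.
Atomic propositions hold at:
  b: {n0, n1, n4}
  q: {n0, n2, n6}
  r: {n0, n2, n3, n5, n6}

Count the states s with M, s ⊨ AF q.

3

AF q: least fixpoint, start Z0 = {n0, n2, n6}, add states with every successor in Z. Already a fixed point.
Sat(AF q) = {n0, n2, n6}
|Sat(AF q)| = |{n0, n2, n6}| = 3.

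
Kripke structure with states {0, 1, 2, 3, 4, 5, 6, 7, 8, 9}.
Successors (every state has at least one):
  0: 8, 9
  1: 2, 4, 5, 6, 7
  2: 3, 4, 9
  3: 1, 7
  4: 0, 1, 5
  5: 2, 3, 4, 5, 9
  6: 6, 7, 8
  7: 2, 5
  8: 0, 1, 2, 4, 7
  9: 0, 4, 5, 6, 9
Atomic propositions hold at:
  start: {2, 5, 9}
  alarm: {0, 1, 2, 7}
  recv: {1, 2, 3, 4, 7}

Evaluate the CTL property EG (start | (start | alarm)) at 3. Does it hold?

Sat(start | alarm) = {0, 1, 2, 5, 7, 9}
Sat(start | (start | alarm)) = {0, 1, 2, 5, 7, 9}
EG (start | (start | alarm)): greatest fixpoint, start Z0 = {0, 1, 2, 5, 7, 9}, keep only states in Sat with some successor in Z. Already a fixed point.
Sat(EG (start | (start | alarm))) = {0, 1, 2, 5, 7, 9}
3 ∉ Sat(EG (start | (start | alarm))) = {0, 1, 2, 5, 7, 9}, so the formula does not hold at 3.

No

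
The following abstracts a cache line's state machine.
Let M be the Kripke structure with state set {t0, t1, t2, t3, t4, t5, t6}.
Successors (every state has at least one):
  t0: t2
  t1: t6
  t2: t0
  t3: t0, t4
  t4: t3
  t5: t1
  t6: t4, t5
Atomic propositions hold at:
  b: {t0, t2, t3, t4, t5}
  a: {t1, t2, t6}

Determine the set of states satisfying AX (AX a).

Sat(AX a) = {s : every successor in {t1, t2, t6}} = {t0, t1, t5}
Sat(AX (AX a)) = {s : every successor in {t0, t1, t5}} = {t2, t5}

{t2, t5}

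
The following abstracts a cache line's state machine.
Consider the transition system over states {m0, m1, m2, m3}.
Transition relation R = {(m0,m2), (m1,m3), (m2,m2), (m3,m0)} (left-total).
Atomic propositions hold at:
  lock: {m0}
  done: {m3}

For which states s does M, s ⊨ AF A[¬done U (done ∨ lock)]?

Sat(¬done) = {m0, m1, m2}
Sat(done ∨ lock) = {m0, m3}
A[¬done U (done ∨ lock)]: least fixpoint, start Z0 = Sat((done ∨ lock)) = {m0, m3}, add states in Sat(¬done) with every successor in Z. Z1 = {m0, m1, m3}; fixed.
Sat(A[¬done U (done ∨ lock)]) = {m0, m1, m3}
AF A[¬done U (done ∨ lock)]: least fixpoint, start Z0 = {m0, m1, m3}, add states with every successor in Z. Already a fixed point.
Sat(AF A[¬done U (done ∨ lock)]) = {m0, m1, m3}

{m0, m1, m3}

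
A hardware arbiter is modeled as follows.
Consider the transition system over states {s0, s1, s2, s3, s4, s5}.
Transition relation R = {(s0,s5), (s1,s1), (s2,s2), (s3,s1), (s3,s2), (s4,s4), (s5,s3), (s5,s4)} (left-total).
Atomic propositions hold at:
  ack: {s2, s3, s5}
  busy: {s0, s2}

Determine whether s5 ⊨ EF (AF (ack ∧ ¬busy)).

Yes

Sat(¬busy) = {s1, s3, s4, s5}
Sat(ack ∧ ¬busy) = {s3, s5}
AF (ack ∧ ¬busy): least fixpoint, start Z0 = {s3, s5}, add states with every successor in Z. Z1 = {s0, s3, s5}; fixed.
Sat(AF (ack ∧ ¬busy)) = {s0, s3, s5}
EF (AF (ack ∧ ¬busy)): least fixpoint, start Z0 = {s0, s3, s5}, add states with some successor in Z. Already a fixed point.
Sat(EF (AF (ack ∧ ¬busy))) = {s0, s3, s5}
s5 ∈ Sat(EF (AF (ack ∧ ¬busy))) = {s0, s3, s5}, so the formula holds at s5.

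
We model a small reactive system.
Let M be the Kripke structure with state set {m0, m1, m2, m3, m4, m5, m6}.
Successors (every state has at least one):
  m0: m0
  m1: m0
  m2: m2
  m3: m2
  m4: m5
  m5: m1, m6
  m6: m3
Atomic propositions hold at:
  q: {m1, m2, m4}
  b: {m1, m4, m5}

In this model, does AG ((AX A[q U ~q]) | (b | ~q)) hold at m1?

Yes

Sat(~q) = {m0, m3, m5, m6}
A[q U ~q]: least fixpoint, start Z0 = Sat(~q) = {m0, m3, m5, m6}, add states in Sat(q) with every successor in Z. Z1 = {m0, m1, m3, m4, m5, m6}; fixed.
Sat(A[q U ~q]) = {m0, m1, m3, m4, m5, m6}
Sat(AX A[q U ~q]) = {s : every successor in {m0, m1, m3, m4, m5, m6}} = {m0, m1, m4, m5, m6}
Sat(b | ~q) = {m0, m1, m3, m4, m5, m6}
Sat((AX A[q U ~q]) | (b | ~q)) = {m0, m1, m3, m4, m5, m6}
AG ((AX A[q U ~q]) | (b | ~q)): greatest fixpoint, start Z0 = {m0, m1, m3, m4, m5, m6}, keep only states in Sat with every successor in Z. Z1 = {m0, m1, m4, m5, m6}; Z2 = {m0, m1, m4, m5}; Z3 = {m0, m1, m4}; Z4 = {m0, m1}; fixed.
Sat(AG ((AX A[q U ~q]) | (b | ~q))) = {m0, m1}
m1 ∈ Sat(AG ((AX A[q U ~q]) | (b | ~q))) = {m0, m1}, so the formula holds at m1.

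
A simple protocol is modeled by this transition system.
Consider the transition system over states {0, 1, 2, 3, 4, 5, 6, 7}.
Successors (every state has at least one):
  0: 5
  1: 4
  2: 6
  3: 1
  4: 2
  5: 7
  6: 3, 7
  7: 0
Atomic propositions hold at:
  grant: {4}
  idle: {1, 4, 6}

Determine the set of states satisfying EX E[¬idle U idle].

{1, 2, 3, 4, 6}

Sat(¬idle) = {0, 2, 3, 5, 7}
E[¬idle U idle]: least fixpoint, start Z0 = Sat(idle) = {1, 4, 6}, add states in Sat(¬idle) with some successor in Z. Z1 = {1, 2, 3, 4, 6}; fixed.
Sat(E[¬idle U idle]) = {1, 2, 3, 4, 6}
Sat(EX E[¬idle U idle]) = {s : some successor in {1, 2, 3, 4, 6}} = {1, 2, 3, 4, 6}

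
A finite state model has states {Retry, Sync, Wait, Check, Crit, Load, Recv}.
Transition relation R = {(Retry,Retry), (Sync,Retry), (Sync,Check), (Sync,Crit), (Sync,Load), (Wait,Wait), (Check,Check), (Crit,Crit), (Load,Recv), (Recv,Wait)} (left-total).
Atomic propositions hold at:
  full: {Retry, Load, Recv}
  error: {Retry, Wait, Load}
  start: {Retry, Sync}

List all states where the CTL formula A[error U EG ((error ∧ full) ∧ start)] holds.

{Retry}

Sat(error ∧ full) = {Retry, Load}
Sat((error ∧ full) ∧ start) = {Retry}
EG ((error ∧ full) ∧ start): greatest fixpoint, start Z0 = {Retry}, keep only states in Sat with some successor in Z. Already a fixed point.
Sat(EG ((error ∧ full) ∧ start)) = {Retry}
A[error U EG ((error ∧ full) ∧ start)]: least fixpoint, start Z0 = Sat(EG ((error ∧ full) ∧ start)) = {Retry}, add states in Sat(error) with every successor in Z. Already a fixed point.
Sat(A[error U EG ((error ∧ full) ∧ start)]) = {Retry}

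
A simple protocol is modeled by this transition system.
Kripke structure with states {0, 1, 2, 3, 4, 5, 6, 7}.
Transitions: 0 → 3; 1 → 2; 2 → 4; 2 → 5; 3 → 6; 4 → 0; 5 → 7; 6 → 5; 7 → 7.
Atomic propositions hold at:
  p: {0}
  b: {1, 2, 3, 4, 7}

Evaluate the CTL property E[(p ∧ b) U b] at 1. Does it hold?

Sat(p ∧ b) = ∅
E[(p ∧ b) U b]: least fixpoint, start Z0 = Sat(b) = {1, 2, 3, 4, 7}, add states in Sat(p ∧ b) with some successor in Z. Already a fixed point.
Sat(E[(p ∧ b) U b]) = {1, 2, 3, 4, 7}
1 ∈ Sat(E[(p ∧ b) U b]) = {1, 2, 3, 4, 7}, so the formula holds at 1.

Yes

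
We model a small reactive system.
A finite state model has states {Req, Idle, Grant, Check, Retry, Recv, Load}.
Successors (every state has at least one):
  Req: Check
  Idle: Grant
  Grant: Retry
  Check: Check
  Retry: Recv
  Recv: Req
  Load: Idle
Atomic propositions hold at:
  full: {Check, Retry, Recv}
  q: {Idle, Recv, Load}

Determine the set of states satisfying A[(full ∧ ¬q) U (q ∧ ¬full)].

{Idle, Load}

Sat(¬q) = {Req, Grant, Check, Retry}
Sat(full ∧ ¬q) = {Check, Retry}
Sat(¬full) = {Req, Idle, Grant, Load}
Sat(q ∧ ¬full) = {Idle, Load}
A[(full ∧ ¬q) U (q ∧ ¬full)]: least fixpoint, start Z0 = Sat((q ∧ ¬full)) = {Idle, Load}, add states in Sat(full ∧ ¬q) with every successor in Z. Already a fixed point.
Sat(A[(full ∧ ¬q) U (q ∧ ¬full)]) = {Idle, Load}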